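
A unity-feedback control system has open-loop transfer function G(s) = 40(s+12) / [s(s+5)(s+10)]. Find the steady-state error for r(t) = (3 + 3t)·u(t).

System type = 1 (one pole at s=0). By superposition:
  • 3: tracked with zero error.
  • 3t: e_ss = 3/K_v with K_v=9.6 → 0.3125.
Total e_ss = 0.3125.

0.3125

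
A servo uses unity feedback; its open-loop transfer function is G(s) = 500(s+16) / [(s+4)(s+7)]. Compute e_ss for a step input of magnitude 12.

No free integrators in G(s): this is a type 0 system.
K_p = lim_{s→0} G(s) = 500·16 / (4·7) = 2000/7.
e_ss = 12/(1 + K_p) = 12/(2007/7) = 28/669.

28/669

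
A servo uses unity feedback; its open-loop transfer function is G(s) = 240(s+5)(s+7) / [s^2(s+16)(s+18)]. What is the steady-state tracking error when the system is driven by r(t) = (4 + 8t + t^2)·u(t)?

12/175

G(s) has two factors of s in the denominator, so the system is type 2. Taking each input component in turn:
  • 4: tracked with zero error.
  • 8t: tracked with zero error.
  • t^2: e_ss = 2/K_a with K_a=175/6 → 12/175.
Total e_ss = 12/175.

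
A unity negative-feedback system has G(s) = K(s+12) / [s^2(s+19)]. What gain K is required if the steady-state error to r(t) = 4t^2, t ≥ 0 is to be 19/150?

G(s) has two factors of s in the denominator, so the system is type 2.
K_a = lim_{s→0} s^2·G(s) = K·12 / (19) = (12/19)·K.
e_ss = 8/K_a = 19/150 ⇒ K_a = 1200/19 ⇒ K = (1200/19)/(12/19) = 100.

100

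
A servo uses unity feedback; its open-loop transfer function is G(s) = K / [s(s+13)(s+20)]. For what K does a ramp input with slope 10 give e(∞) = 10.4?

G(s) has one factor of s in the denominator, so the system is type 1.
K_v = lim_{s→0} s·G(s) = K / (13·20) = (1/260)·K.
e_ss = 10/K_v = 10.4 ⇒ K_v = 25/26 ⇒ K = (25/26)/(1/260) = 250.

250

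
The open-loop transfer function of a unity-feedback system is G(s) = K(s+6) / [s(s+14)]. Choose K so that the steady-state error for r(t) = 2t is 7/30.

The open loop has one pole at the origin → type 1 system.
K_v = lim_{s→0} s·G(s) = K·6 / (14) = (3/7)·K.
e_ss = 2/K_v = 7/30 ⇒ K_v = 60/7 ⇒ K = (60/7)/(3/7) = 20.

20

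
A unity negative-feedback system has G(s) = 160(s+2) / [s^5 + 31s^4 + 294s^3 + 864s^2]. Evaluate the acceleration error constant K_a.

10/27

Lowest-order denominator term is 864s^2, so the open loop has 2 poles at the origin → type 2 system.
K_a = lim_{s→0} s^2·G(s) = 160·2 / 864 = 10/27.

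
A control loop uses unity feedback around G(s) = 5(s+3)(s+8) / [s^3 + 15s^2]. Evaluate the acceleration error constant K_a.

8

The denominator has no term below 15s^2 — 2 poles at s=0, type 2.
K_a = lim_{s→0} s^2·G(s) = 5·3·8 / 15 = 8.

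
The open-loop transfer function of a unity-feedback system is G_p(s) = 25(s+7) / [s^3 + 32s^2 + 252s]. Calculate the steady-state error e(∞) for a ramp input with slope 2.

2.88

The denominator has no term below 252s — 1 pole at s=0, type 1.
K_v = lim_{s→0} s·G_p(s) = 25·7 / 252 = 25/36.
e_ss = 2/K_v = 2/(25/36) = 2.88.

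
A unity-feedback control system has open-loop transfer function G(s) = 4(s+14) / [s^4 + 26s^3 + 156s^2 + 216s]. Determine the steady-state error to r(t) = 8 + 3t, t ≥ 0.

The denominator has no term below 216s — 1 pole at s=0, type 1. Taking each input component in turn:
  • 8: tracked with zero error.
  • 3t: e_ss = 3/K_v with K_v=7/27 → 81/7.
Total e_ss = 81/7.

81/7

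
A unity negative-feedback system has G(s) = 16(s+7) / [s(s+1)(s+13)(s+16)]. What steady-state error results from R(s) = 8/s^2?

The open loop has one pole at the origin → type 1 system.
K_v = lim_{s→0} s·G(s) = 16·7 / (1·13·16) = 7/13.
e_ss = 8/K_v = 8/(7/13) = 104/7.

104/7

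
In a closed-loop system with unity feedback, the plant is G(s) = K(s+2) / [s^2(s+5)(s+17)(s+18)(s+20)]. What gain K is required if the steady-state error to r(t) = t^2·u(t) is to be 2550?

The open loop has two poles at the origin → type 2 system.
K_a = lim_{s→0} s^2·G(s) = K·2 / (5·17·18·20) = (1/15300)·K.
e_ss = 2/K_a = 2550 ⇒ K_a = 1/1275 ⇒ K = (1/1275)/(1/15300) = 12.

12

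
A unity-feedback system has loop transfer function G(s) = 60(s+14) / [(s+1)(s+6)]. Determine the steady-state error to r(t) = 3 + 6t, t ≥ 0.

The open loop has no poles at the origin → type 0 system. Taking each input component in turn:
  • 3: e_ss = 3/(1+K_p) with K_p=140 → 1/47.
  • 6t: a type-0 system cannot track it, e_ss → ∞.
The unbounded component dominates.

infinity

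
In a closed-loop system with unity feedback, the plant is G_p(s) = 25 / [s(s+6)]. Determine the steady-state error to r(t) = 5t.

One free integrator in G_p(s): this is a type 1 system.
K_v = lim_{s→0} s·G_p(s) = 25 / (6) = 25/6.
e_ss = 5/K_v = 5/(25/6) = 1.2.

1.2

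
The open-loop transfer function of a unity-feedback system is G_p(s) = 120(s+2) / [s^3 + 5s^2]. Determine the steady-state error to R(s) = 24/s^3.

Lowest-order denominator term is 5s^2, so the open loop has 2 poles at the origin → type 2 system.
K_a = lim_{s→0} s^2·G_p(s) = 120·2 / 5 = 48.
r(t) = 12t^2 gives R(s) = 24/s^3.
e_ss = 24/K_a = 24/48 = 0.5.

0.5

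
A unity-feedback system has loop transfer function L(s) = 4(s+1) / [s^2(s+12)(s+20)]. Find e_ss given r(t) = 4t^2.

The open loop has two poles at the origin → type 2 system.
K_a = lim_{s→0} s^2·L(s) = 4·1 / (12·20) = 1/60.
r(t) = 4t^2 gives R(s) = 8/s^3.
e_ss = 8/K_a = 8/(1/60) = 480.

480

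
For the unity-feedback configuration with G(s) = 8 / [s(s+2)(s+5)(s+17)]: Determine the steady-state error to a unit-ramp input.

21.25

G(s) has one factor of s in the denominator, so the system is type 1.
K_v = lim_{s→0} s·G(s) = 8 / (2·5·17) = 4/85.
e_ss = 1/K_v = 1/(4/85) = 21.25.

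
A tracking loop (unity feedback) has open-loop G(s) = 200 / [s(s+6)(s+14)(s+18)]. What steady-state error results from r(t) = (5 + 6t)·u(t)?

45.36

G(s) has one factor of s in the denominator, so the system is type 1. By superposition:
  • 5: tracked with zero error.
  • 6t: e_ss = 6/K_v with K_v=25/189 → 45.36.
Total e_ss = 45.36.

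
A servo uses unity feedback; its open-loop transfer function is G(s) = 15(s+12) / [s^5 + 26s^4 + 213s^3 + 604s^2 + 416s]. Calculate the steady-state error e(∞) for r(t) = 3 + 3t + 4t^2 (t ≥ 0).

infinity

Factoring s from the denominator leaves a polynomial with constant term 416, so the system is type 1. Treating each term separately:
  • 3: tracked with zero error.
  • 3t: e_ss = 3/K_v with K_v=45/104 → 104/15.
  • 4t^2: a type-1 system cannot track it, e_ss → ∞.
The unbounded component dominates.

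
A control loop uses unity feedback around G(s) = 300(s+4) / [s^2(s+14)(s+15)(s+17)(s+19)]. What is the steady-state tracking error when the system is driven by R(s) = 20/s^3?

The open loop has two poles at the origin → type 2 system.
K_a = lim_{s→0} s^2·G(s) = 300·4 / (14·15·17·19) = 40/2261.
r(t) = 10t^2 gives R(s) = 20/s^3.
e_ss = 20/K_a = 20/(40/2261) = 1130.5.

1130.5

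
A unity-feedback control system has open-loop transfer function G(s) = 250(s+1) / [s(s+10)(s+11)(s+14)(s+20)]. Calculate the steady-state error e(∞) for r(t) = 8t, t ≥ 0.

The open loop has one pole at the origin → type 1 system.
K_v = lim_{s→0} s·G(s) = 250·1 / (10·11·14·20) = 5/616.
e_ss = 8/K_v = 8/(5/616) = 985.6.

985.6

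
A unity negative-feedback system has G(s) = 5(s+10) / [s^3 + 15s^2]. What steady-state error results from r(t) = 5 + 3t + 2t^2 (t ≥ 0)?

Factoring s^2 from the denominator leaves a polynomial with constant term 15, so the system is type 2. By superposition:
  • 5: tracked with zero error.
  • 3t: tracked with zero error.
  • 2t^2: e_ss = 4/K_a with K_a=10/3 → 1.2.
Total e_ss = 1.2.

1.2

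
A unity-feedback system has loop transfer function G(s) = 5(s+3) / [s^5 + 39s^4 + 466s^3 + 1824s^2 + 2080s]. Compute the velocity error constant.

The denominator has no term below 2080s — 1 pole at s=0, type 1.
K_v = lim_{s→0} s·G(s) = 5·3 / 2080 = 3/416.

3/416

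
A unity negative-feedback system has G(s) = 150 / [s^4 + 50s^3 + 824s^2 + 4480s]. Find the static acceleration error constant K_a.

The denominator has no term below 4480s — 1 pole at s=0, type 1.
K_a = lim_{s→0} s^2·G(s) = 0 (the extra factor of s kills the finite limit).

0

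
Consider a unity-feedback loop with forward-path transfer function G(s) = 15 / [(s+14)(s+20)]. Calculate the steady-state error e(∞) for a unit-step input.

56/59

No free integrators in G(s): this is a type 0 system.
K_p = lim_{s→0} G(s) = 15 / (14·20) = 3/56.
e_ss = 1/(1 + K_p) = 1/(59/56) = 56/59.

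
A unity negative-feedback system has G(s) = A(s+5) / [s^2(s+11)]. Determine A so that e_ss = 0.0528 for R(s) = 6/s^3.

Two free integrators in G(s): this is a type 2 system.
K_a = lim_{s→0} s^2·G(s) = A·5 / (11) = (5/11)·A.
e_ss = 6/K_a = 0.0528 ⇒ K_a = 1250/11 ⇒ A = (1250/11)/(5/11) = 250.

250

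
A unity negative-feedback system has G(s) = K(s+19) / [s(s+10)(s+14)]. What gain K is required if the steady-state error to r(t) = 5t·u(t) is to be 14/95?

One free integrator in G(s): this is a type 1 system.
K_v = lim_{s→0} s·G(s) = K·19 / (10·14) = (19/140)·K.
e_ss = 5/K_v = 14/95 ⇒ K_v = 475/14 ⇒ K = (475/14)/(19/140) = 250.

250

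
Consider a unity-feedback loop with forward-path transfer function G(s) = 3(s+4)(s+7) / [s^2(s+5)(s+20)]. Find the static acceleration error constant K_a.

0.84

Two free integrators in G(s): this is a type 2 system.
K_a = lim_{s→0} s^2·G(s) = 3·4·7 / (5·20) = 0.84.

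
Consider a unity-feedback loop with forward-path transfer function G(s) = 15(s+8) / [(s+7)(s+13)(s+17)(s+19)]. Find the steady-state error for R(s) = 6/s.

G(s) has no factors of s in the denominator, so the system is type 0.
K_p = lim_{s→0} G(s) = 15·8 / (7·13·17·19) = 120/29393.
e_ss = 6/(1 + K_p) = 6/(29513/29393) = 176358/29513.

176358/29513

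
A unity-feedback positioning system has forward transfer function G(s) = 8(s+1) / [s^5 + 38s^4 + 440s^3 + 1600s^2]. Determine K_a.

Lowest-order denominator term is 1600s^2, so the open loop has 2 poles at the origin → type 2 system.
K_a = lim_{s→0} s^2·G(s) = 8·1 / 1600 = 0.005.

0.005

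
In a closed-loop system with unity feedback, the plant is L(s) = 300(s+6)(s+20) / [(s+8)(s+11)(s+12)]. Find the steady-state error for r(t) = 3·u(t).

System type = 0 (no poles at s=0).
K_p = lim_{s→0} L(s) = 300·6·20 / (8·11·12) = 375/11.
e_ss = 3/(1 + K_p) = 3/(386/11) = 33/386.

33/386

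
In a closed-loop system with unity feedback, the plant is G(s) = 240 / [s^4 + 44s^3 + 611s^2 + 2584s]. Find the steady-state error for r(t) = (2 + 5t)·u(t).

The denominator has no term below 2584s — 1 pole at s=0, type 1. Treating each term separately:
  • 2: tracked with zero error.
  • 5t: e_ss = 5/K_v with K_v=30/323 → 323/6.
Total e_ss = 323/6.

323/6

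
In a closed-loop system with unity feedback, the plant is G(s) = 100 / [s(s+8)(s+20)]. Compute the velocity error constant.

System type = 1 (one pole at s=0).
K_v = lim_{s→0} s·G(s) = 100 / (8·20) = 0.625.

0.625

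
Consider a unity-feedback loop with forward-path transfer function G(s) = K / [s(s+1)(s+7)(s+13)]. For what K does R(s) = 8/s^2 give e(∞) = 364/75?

One free integrator in G(s): this is a type 1 system.
K_v = lim_{s→0} s·G(s) = K / (1·7·13) = (1/91)·K.
e_ss = 8/K_v = 364/75 ⇒ K_v = 150/91 ⇒ K = (150/91)/(1/91) = 150.

150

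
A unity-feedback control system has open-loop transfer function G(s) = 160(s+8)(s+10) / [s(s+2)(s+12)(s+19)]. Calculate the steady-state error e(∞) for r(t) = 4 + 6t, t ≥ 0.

G(s) has one factor of s in the denominator, so the system is type 1. Taking each input component in turn:
  • 4: tracked with zero error.
  • 6t: e_ss = 6/K_v with K_v=1600/57 → 171/800.
Total e_ss = 171/800.

171/800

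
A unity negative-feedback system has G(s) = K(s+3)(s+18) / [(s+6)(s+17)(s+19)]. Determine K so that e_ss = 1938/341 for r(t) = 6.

2

G(s) has no factors of s in the denominator, so the system is type 0.
K_p = lim_{s→0} G(s) = K·3·18 / (6·17·19) = (9/323)·K.
e_ss = 6/(1 + K_p) = 1938/341 ⇒ 1 + (9/323)·K = 341/323 ⇒ K = 2.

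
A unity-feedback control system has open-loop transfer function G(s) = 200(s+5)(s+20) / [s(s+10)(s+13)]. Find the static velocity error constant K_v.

2000/13

System type = 1 (one pole at s=0).
K_v = lim_{s→0} s·G(s) = 200·5·20 / (10·13) = 2000/13.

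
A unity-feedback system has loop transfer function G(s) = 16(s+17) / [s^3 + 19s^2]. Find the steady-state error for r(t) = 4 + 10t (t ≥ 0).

Lowest-order denominator term is 19s^2, so the open loop has 2 poles at the origin → type 2 system. By superposition:
  • 4: tracked with zero error.
  • 10t: tracked with zero error.
Total e_ss = 0.

0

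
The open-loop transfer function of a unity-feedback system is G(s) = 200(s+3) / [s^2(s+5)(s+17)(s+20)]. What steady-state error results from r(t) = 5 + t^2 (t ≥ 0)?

System type = 2 (two poles at s=0). Taking each input component in turn:
  • 5: tracked with zero error.
  • t^2: e_ss = 2/K_a with K_a=6/17 → 17/3.
Total e_ss = 17/3.

17/3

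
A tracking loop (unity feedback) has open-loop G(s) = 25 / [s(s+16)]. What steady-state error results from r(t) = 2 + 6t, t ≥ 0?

3.84

One free integrator in G(s): this is a type 1 system. Treating each term separately:
  • 2: tracked with zero error.
  • 6t: e_ss = 6/K_v with K_v=1.5625 → 3.84.
Total e_ss = 3.84.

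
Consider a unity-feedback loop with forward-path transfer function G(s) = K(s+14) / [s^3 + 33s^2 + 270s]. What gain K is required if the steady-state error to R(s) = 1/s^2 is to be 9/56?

The denominator has no term below 270s — 1 pole at s=0, type 1.
K_v = lim_{s→0} s·G(s) = K·14 / 270 = (7/135)·K.
e_ss = 1/K_v = 9/56 ⇒ K_v = 56/9 ⇒ K = (56/9)/(7/135) = 120.

120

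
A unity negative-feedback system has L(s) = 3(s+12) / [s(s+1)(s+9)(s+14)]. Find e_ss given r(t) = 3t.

10.5

One free integrator in L(s): this is a type 1 system.
K_v = lim_{s→0} s·L(s) = 3·12 / (1·9·14) = 2/7.
e_ss = 3/K_v = 3/(2/7) = 10.5.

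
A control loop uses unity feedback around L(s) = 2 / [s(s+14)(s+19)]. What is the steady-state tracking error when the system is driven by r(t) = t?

133

L(s) has one factor of s in the denominator, so the system is type 1.
K_v = lim_{s→0} s·L(s) = 2 / (14·19) = 1/133.
e_ss = 1/K_v = 1/(1/133) = 133.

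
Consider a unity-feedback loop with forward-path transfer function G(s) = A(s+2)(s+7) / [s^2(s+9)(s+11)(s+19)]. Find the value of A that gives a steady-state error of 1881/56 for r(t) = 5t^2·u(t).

40

The open loop has two poles at the origin → type 2 system.
K_a = lim_{s→0} s^2·G(s) = A·2·7 / (9·11·19) = (14/1881)·A.
e_ss = 10/K_a = 1881/56 ⇒ K_a = 560/1881 ⇒ A = (560/1881)/(14/1881) = 40.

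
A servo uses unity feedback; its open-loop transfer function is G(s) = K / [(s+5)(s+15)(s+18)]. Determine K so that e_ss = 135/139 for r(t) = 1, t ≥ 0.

40

G(s) has no factors of s in the denominator, so the system is type 0.
K_p = lim_{s→0} G(s) = K / (5·15·18) = (1/1350)·K.
e_ss = 1/(1 + K_p) = 135/139 ⇒ 1 + (1/1350)·K = 139/135 ⇒ K = 40.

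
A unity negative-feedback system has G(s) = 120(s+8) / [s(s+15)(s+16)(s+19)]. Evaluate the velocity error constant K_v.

4/19

System type = 1 (one pole at s=0).
K_v = lim_{s→0} s·G(s) = 120·8 / (15·16·19) = 4/19.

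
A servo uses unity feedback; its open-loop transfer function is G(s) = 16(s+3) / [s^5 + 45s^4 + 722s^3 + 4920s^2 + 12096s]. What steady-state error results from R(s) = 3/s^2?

756

The denominator has no term below 12096s — 1 pole at s=0, type 1.
K_v = lim_{s→0} s·G(s) = 16·3 / 12096 = 1/252.
e_ss = 3/K_v = 3/(1/252) = 756.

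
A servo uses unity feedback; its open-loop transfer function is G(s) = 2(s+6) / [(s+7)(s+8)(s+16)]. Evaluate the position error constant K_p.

3/224

System type = 0 (no poles at s=0).
K_p = lim_{s→0} G(s) = 2·6 / (7·8·16) = 3/224.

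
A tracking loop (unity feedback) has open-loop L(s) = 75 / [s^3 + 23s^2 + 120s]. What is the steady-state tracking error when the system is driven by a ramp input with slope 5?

Factoring s from the denominator leaves a polynomial with constant term 120, so the system is type 1.
K_v = lim_{s→0} s·L(s) = 75 / 120 = 0.625.
e_ss = 5/K_v = 5/0.625 = 8.

8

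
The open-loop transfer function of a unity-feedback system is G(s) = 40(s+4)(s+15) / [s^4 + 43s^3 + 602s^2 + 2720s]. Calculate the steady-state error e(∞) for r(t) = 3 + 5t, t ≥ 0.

17/3

The denominator has no term below 2720s — 1 pole at s=0, type 1. By superposition:
  • 3: tracked with zero error.
  • 5t: e_ss = 5/K_v with K_v=15/17 → 17/3.
Total e_ss = 17/3.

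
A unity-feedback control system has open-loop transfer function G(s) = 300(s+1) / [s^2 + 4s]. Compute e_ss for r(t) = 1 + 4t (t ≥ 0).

Lowest-order denominator term is 4s, so the open loop has 1 pole at the origin → type 1 system. Treating each term separately:
  • 1: tracked with zero error.
  • 4t: e_ss = 4/K_v with K_v=75 → 4/75.
Total e_ss = 4/75.

4/75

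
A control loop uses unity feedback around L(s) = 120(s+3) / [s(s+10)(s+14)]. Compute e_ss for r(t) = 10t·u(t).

35/9

L(s) has one factor of s in the denominator, so the system is type 1.
K_v = lim_{s→0} s·L(s) = 120·3 / (10·14) = 18/7.
e_ss = 10/K_v = 10/(18/7) = 35/9.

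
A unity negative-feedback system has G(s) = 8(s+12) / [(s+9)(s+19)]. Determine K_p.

32/57

The open loop has no poles at the origin → type 0 system.
K_p = lim_{s→0} G(s) = 8·12 / (9·19) = 32/57.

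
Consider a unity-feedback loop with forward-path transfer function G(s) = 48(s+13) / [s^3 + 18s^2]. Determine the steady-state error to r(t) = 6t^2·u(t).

9/26

The denominator has no term below 18s^2 — 2 poles at s=0, type 2.
K_a = lim_{s→0} s^2·G(s) = 48·13 / 18 = 104/3.
r(t) = 6t^2 gives R(s) = 12/s^3.
e_ss = 12/K_a = 12/(104/3) = 9/26.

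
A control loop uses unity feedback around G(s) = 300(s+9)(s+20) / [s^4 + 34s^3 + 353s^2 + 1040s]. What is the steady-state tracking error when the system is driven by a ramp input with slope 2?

Lowest-order denominator term is 1040s, so the open loop has 1 pole at the origin → type 1 system.
K_v = lim_{s→0} s·G(s) = 300·9·20 / 1040 = 675/13.
e_ss = 2/K_v = 2/(675/13) = 26/675.

26/675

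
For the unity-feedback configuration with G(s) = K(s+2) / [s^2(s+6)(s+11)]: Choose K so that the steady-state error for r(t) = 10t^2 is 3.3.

200

System type = 2 (two poles at s=0).
K_a = lim_{s→0} s^2·G(s) = K·2 / (6·11) = (1/33)·K.
e_ss = 20/K_a = 3.3 ⇒ K_a = 200/33 ⇒ K = (200/33)/(1/33) = 200.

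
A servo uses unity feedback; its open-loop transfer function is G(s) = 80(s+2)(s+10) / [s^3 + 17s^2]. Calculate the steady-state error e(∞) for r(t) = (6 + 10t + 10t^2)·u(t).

0.2125

Lowest-order denominator term is 17s^2, so the open loop has 2 poles at the origin → type 2 system. By superposition:
  • 6: tracked with zero error.
  • 10t: tracked with zero error.
  • 10t^2: e_ss = 20/K_a with K_a=1600/17 → 0.2125.
Total e_ss = 0.2125.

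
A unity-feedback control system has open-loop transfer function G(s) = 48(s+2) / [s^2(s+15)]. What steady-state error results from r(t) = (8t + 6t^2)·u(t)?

1.875

Two free integrators in G(s): this is a type 2 system. Taking each input component in turn:
  • 8t: tracked with zero error.
  • 6t^2: e_ss = 12/K_a with K_a=6.4 → 1.875.
Total e_ss = 1.875.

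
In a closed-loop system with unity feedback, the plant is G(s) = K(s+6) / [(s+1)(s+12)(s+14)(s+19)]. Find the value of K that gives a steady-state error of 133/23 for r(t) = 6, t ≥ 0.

System type = 0 (no poles at s=0).
K_p = lim_{s→0} G(s) = K·6 / (1·12·14·19) = (1/532)·K.
e_ss = 6/(1 + K_p) = 133/23 ⇒ 1 + (1/532)·K = 138/133 ⇒ K = 20.

20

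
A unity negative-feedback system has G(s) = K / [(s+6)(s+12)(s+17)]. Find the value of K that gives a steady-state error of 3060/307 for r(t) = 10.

G(s) has no factors of s in the denominator, so the system is type 0.
K_p = lim_{s→0} G(s) = K / (6·12·17) = (1/1224)·K.
e_ss = 10/(1 + K_p) = 3060/307 ⇒ 1 + (1/1224)·K = 307/306 ⇒ K = 4.

4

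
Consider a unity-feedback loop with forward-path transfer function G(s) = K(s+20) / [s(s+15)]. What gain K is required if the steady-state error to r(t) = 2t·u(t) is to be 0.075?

20

The open loop has one pole at the origin → type 1 system.
K_v = lim_{s→0} s·G(s) = K·20 / (15) = (4/3)·K.
e_ss = 2/K_v = 0.075 ⇒ K_v = 80/3 ⇒ K = (80/3)/(4/3) = 20.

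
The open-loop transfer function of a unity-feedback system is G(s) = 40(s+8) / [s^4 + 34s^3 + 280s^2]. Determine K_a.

8/7

Factoring s^2 from the denominator leaves a polynomial with constant term 280, so the system is type 2.
K_a = lim_{s→0} s^2·G(s) = 40·8 / 280 = 8/7.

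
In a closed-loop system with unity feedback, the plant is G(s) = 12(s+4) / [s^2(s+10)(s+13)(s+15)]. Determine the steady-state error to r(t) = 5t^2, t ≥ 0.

406.25

Two free integrators in G(s): this is a type 2 system.
K_a = lim_{s→0} s^2·G(s) = 12·4 / (10·13·15) = 8/325.
r(t) = 5t^2 gives R(s) = 10/s^3.
e_ss = 10/K_a = 10/(8/325) = 406.25.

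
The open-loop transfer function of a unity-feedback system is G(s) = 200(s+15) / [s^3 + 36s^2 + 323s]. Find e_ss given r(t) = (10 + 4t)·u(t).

323/750

Lowest-order denominator term is 323s, so the open loop has 1 pole at the origin → type 1 system. By superposition:
  • 10: tracked with zero error.
  • 4t: e_ss = 4/K_v with K_v=3000/323 → 323/750.
Total e_ss = 323/750.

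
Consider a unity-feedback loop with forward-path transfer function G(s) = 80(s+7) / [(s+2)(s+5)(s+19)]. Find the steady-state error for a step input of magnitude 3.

0.76

G(s) has no factors of s in the denominator, so the system is type 0.
K_p = lim_{s→0} G(s) = 80·7 / (2·5·19) = 56/19.
e_ss = 3/(1 + K_p) = 3/(75/19) = 0.76.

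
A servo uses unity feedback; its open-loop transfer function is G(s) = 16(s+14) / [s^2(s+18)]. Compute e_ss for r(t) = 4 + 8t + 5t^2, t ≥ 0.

45/56

System type = 2 (two poles at s=0). Treating each term separately:
  • 4: tracked with zero error.
  • 8t: tracked with zero error.
  • 5t^2: e_ss = 10/K_a with K_a=112/9 → 45/56.
Total e_ss = 45/56.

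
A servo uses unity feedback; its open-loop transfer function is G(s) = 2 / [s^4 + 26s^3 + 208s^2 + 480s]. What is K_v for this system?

The denominator has no term below 480s — 1 pole at s=0, type 1.
K_v = lim_{s→0} s·G(s) = 2 / 480 = 1/240.

1/240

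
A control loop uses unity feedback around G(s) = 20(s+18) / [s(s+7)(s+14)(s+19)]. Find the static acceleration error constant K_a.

0

The open loop has one pole at the origin → type 1 system.
K_a = lim_{s→0} s^2·G(s) = 0 (the extra factor of s kills the finite limit).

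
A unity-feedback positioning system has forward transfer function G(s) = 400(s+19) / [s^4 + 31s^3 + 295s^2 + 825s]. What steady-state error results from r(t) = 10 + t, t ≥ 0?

33/304

The denominator has no term below 825s — 1 pole at s=0, type 1. By superposition:
  • 10: tracked with zero error.
  • t: e_ss = 1/K_v with K_v=304/33 → 33/304.
Total e_ss = 33/304.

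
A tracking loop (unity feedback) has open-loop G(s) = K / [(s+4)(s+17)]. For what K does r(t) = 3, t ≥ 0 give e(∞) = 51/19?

The open loop has no poles at the origin → type 0 system.
K_p = lim_{s→0} G(s) = K / (4·17) = (1/68)·K.
e_ss = 3/(1 + K_p) = 51/19 ⇒ 1 + (1/68)·K = 19/17 ⇒ K = 8.

8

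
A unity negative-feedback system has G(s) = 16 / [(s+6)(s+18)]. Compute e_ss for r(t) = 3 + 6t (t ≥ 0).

infinity

G(s) has no factors of s in the denominator, so the system is type 0. By superposition:
  • 3: e_ss = 3/(1+K_p) with K_p=4/27 → 81/31.
  • 6t: a type-0 system cannot track it, e_ss → ∞.
The unbounded component dominates.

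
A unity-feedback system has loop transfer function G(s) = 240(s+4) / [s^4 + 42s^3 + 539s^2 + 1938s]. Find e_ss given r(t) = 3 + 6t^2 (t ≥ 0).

infinity

Factoring s from the denominator leaves a polynomial with constant term 1938, so the system is type 1. By superposition:
  • 3: tracked with zero error.
  • 6t^2: a type-1 system cannot track it, e_ss → ∞.
The unbounded component dominates.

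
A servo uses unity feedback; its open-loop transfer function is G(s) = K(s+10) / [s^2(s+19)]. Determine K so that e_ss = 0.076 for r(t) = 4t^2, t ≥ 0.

200

The open loop has two poles at the origin → type 2 system.
K_a = lim_{s→0} s^2·G(s) = K·10 / (19) = (10/19)·K.
e_ss = 8/K_a = 0.076 ⇒ K_a = 2000/19 ⇒ K = (2000/19)/(10/19) = 200.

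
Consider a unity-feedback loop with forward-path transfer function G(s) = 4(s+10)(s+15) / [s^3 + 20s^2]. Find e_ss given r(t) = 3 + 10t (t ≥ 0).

0

Factoring s^2 from the denominator leaves a polynomial with constant term 20, so the system is type 2. By superposition:
  • 3: tracked with zero error.
  • 10t: tracked with zero error.
Total e_ss = 0.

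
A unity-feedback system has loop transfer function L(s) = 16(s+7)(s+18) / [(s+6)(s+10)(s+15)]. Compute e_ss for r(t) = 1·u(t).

25/81

No free integrators in L(s): this is a type 0 system.
K_p = lim_{s→0} L(s) = 16·7·18 / (6·10·15) = 2.24.
e_ss = 1/(1 + K_p) = 1/3.24 = 25/81.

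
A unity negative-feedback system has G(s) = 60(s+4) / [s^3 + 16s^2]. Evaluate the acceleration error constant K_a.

15

Lowest-order denominator term is 16s^2, so the open loop has 2 poles at the origin → type 2 system.
K_a = lim_{s→0} s^2·G(s) = 60·4 / 16 = 15.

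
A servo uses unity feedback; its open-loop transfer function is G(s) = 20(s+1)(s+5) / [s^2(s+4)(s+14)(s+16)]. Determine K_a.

25/224

System type = 2 (two poles at s=0).
K_a = lim_{s→0} s^2·G(s) = 20·1·5 / (4·14·16) = 25/224.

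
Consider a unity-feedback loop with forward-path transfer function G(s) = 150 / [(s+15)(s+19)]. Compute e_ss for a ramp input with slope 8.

infinity

The open loop has no poles at the origin → type 0 system.
For a type-0 system K_v = 0, so e_ss to a ramp input is unbounded.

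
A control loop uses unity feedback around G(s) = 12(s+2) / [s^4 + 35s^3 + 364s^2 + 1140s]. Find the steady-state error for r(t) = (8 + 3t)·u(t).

Factoring s from the denominator leaves a polynomial with constant term 1140, so the system is type 1. Treating each term separately:
  • 8: tracked with zero error.
  • 3t: e_ss = 3/K_v with K_v=2/95 → 142.5.
Total e_ss = 142.5.

142.5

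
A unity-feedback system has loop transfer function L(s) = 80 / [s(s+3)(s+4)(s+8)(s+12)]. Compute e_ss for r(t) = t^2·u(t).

infinity

System type = 1 (one pole at s=0).
For a type-1 system K_a = 0, so e_ss to a parabolic input is unbounded.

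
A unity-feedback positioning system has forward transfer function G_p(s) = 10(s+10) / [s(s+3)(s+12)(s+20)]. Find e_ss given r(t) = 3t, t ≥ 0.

21.6

One free integrator in G_p(s): this is a type 1 system.
K_v = lim_{s→0} s·G_p(s) = 10·10 / (3·12·20) = 5/36.
e_ss = 3/K_v = 3/(5/36) = 21.6.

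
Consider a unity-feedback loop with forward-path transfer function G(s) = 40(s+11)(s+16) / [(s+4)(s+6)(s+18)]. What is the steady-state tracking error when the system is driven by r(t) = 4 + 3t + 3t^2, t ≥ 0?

infinity

No free integrators in G(s): this is a type 0 system. By superposition:
  • 4: e_ss = 4/(1+K_p) with K_p=440/27 → 108/467.
  • 3t: a type-0 system cannot track it, e_ss → ∞.
  • 3t^2: a type-0 system cannot track it, e_ss → ∞.
The unbounded component dominates.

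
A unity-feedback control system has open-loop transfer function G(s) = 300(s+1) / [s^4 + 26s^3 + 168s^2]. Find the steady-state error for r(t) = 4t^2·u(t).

The denominator has no term below 168s^2 — 2 poles at s=0, type 2.
K_a = lim_{s→0} s^2·G(s) = 300·1 / 168 = 25/14.
r(t) = 4t^2 gives R(s) = 8/s^3.
e_ss = 8/K_a = 8/(25/14) = 4.48.

4.48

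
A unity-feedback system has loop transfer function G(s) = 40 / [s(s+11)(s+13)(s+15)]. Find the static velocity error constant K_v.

The open loop has one pole at the origin → type 1 system.
K_v = lim_{s→0} s·G(s) = 40 / (11·13·15) = 8/429.

8/429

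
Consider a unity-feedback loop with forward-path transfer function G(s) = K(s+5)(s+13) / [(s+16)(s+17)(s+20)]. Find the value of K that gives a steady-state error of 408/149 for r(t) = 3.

No free integrators in G(s): this is a type 0 system.
K_p = lim_{s→0} G(s) = K·5·13 / (16·17·20) = (13/1088)·K.
e_ss = 3/(1 + K_p) = 408/149 ⇒ 1 + (13/1088)·K = 149/136 ⇒ K = 8.

8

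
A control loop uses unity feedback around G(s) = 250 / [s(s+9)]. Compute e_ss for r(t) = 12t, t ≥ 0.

The open loop has one pole at the origin → type 1 system.
K_v = lim_{s→0} s·G(s) = 250 / (9) = 250/9.
e_ss = 12/K_v = 12/(250/9) = 0.432.

0.432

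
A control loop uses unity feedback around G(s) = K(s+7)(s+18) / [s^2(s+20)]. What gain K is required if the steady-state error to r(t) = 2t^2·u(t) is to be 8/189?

15

The open loop has two poles at the origin → type 2 system.
K_a = lim_{s→0} s^2·G(s) = K·7·18 / (20) = 6.3·K.
e_ss = 4/K_a = 8/189 ⇒ K_a = 94.5 ⇒ K = 94.5/6.3 = 15.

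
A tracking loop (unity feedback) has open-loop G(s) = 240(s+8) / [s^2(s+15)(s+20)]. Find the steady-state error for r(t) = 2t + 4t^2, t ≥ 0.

Two free integrators in G(s): this is a type 2 system. Treating each term separately:
  • 2t: tracked with zero error.
  • 4t^2: e_ss = 8/K_a with K_a=6.4 → 1.25.
Total e_ss = 1.25.

1.25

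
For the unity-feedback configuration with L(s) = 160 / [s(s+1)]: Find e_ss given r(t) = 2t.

0.0125

One free integrator in L(s): this is a type 1 system.
K_v = lim_{s→0} s·L(s) = 160 / (1) = 160.
e_ss = 2/K_v = 2/160 = 0.0125.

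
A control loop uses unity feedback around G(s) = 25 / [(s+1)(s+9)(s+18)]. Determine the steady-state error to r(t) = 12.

G(s) has no factors of s in the denominator, so the system is type 0.
K_p = lim_{s→0} G(s) = 25 / (1·9·18) = 25/162.
e_ss = 12/(1 + K_p) = 12/(187/162) = 1944/187.

1944/187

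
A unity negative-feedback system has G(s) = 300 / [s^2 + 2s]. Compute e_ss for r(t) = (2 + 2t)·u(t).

Lowest-order denominator term is 2s, so the open loop has 1 pole at the origin → type 1 system. By superposition:
  • 2: tracked with zero error.
  • 2t: e_ss = 2/K_v with K_v=150 → 1/75.
Total e_ss = 1/75.

1/75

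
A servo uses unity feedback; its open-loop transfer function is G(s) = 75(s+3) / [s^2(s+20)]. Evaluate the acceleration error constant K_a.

System type = 2 (two poles at s=0).
K_a = lim_{s→0} s^2·G(s) = 75·3 / (20) = 11.25.

11.25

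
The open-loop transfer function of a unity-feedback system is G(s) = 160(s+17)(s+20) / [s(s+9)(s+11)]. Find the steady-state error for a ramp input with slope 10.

G(s) has one factor of s in the denominator, so the system is type 1.
K_v = lim_{s→0} s·G(s) = 160·17·20 / (9·11) = 54400/99.
e_ss = 10/K_v = 10/(54400/99) = 99/5440.

99/5440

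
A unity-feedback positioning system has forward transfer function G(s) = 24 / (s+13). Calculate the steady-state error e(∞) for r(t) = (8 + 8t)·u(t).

System type = 0 (no poles at s=0). Taking each input component in turn:
  • 8: e_ss = 8/(1+K_p) with K_p=24/13 → 104/37.
  • 8t: a type-0 system cannot track it, e_ss → ∞.
The unbounded component dominates.

infinity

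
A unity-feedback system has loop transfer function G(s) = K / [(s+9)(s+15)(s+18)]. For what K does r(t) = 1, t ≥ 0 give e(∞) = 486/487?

The open loop has no poles at the origin → type 0 system.
K_p = lim_{s→0} G(s) = K / (9·15·18) = (1/2430)·K.
e_ss = 1/(1 + K_p) = 486/487 ⇒ 1 + (1/2430)·K = 487/486 ⇒ K = 5.

5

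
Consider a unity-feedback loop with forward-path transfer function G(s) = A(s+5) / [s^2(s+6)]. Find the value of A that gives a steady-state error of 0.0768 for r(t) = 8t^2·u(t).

G(s) has two factors of s in the denominator, so the system is type 2.
K_a = lim_{s→0} s^2·G(s) = A·5 / (6) = (5/6)·A.
e_ss = 16/K_a = 0.0768 ⇒ K_a = 625/3 ⇒ A = (625/3)/(5/6) = 250.

250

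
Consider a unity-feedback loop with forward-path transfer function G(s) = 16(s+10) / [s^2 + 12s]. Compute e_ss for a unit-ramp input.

Factoring s from the denominator leaves a polynomial with constant term 12, so the system is type 1.
K_v = lim_{s→0} s·G(s) = 16·10 / 12 = 40/3.
e_ss = 1/K_v = 1/(40/3) = 0.075.

0.075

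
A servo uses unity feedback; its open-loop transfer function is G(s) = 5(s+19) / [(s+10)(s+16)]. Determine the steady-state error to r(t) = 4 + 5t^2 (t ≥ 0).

The open loop has no poles at the origin → type 0 system. Taking each input component in turn:
  • 4: e_ss = 4/(1+K_p) with K_p=19/32 → 128/51.
  • 5t^2: a type-0 system cannot track it, e_ss → ∞.
The unbounded component dominates.

infinity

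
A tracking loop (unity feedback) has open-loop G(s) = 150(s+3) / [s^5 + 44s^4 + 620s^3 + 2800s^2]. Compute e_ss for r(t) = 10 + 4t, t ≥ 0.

0

Factoring s^2 from the denominator leaves a polynomial with constant term 2800, so the system is type 2. Taking each input component in turn:
  • 10: tracked with zero error.
  • 4t: tracked with zero error.
Total e_ss = 0.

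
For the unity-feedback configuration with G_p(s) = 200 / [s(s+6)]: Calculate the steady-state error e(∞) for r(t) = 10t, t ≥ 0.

One free integrator in G_p(s): this is a type 1 system.
K_v = lim_{s→0} s·G_p(s) = 200 / (6) = 100/3.
e_ss = 10/K_v = 10/(100/3) = 0.3.

0.3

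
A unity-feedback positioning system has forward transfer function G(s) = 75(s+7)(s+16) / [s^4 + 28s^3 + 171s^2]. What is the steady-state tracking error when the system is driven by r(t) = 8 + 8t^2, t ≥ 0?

57/175

The denominator has no term below 171s^2 — 2 poles at s=0, type 2. By superposition:
  • 8: tracked with zero error.
  • 8t^2: e_ss = 16/K_a with K_a=2800/57 → 57/175.
Total e_ss = 57/175.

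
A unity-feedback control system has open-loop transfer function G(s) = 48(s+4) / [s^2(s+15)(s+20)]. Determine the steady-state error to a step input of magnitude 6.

0

Two free integrators in G(s): this is a type 2 system.
A type-2 system has K_p = ∞, so it tracks a step input with zero steady-state error.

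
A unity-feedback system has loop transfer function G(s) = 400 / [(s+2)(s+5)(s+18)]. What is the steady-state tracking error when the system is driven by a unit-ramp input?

infinity

System type = 0 (no poles at s=0).
K_v = lim_{s→0} s·G(s) = 0; the steady-state error to this ramp input grows without bound.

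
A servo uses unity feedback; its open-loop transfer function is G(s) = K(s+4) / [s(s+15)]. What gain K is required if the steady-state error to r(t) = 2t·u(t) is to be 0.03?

250

The open loop has one pole at the origin → type 1 system.
K_v = lim_{s→0} s·G(s) = K·4 / (15) = (4/15)·K.
e_ss = 2/K_v = 0.03 ⇒ K_v = 200/3 ⇒ K = (200/3)/(4/15) = 250.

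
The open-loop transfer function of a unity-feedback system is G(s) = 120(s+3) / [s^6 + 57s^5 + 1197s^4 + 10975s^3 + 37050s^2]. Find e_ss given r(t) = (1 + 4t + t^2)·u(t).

1235/6

Factoring s^2 from the denominator leaves a polynomial with constant term 37050, so the system is type 2. By superposition:
  • 1: tracked with zero error.
  • 4t: tracked with zero error.
  • t^2: e_ss = 2/K_a with K_a=12/1235 → 1235/6.
Total e_ss = 1235/6.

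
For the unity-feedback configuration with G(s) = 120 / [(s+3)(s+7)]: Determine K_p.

40/7

The open loop has no poles at the origin → type 0 system.
K_p = lim_{s→0} G(s) = 120 / (3·7) = 40/7.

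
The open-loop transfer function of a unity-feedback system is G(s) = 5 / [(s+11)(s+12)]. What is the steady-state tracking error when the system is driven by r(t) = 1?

132/137

System type = 0 (no poles at s=0).
K_p = lim_{s→0} G(s) = 5 / (11·12) = 5/132.
e_ss = 1/(1 + K_p) = 1/(137/132) = 132/137.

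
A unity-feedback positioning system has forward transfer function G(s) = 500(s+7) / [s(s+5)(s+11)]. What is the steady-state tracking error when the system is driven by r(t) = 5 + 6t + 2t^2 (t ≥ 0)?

The open loop has one pole at the origin → type 1 system. Taking each input component in turn:
  • 5: tracked with zero error.
  • 6t: e_ss = 6/K_v with K_v=700/11 → 33/350.
  • 2t^2: a type-1 system cannot track it, e_ss → ∞.
The unbounded component dominates.

infinity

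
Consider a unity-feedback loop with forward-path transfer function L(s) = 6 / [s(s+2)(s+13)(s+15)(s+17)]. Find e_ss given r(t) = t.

1105

One free integrator in L(s): this is a type 1 system.
K_v = lim_{s→0} s·L(s) = 6 / (2·13·15·17) = 1/1105.
e_ss = 1/K_v = 1/(1/1105) = 1105.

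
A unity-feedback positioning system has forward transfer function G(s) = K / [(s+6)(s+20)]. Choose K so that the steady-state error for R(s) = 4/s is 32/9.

The open loop has no poles at the origin → type 0 system.
K_p = lim_{s→0} G(s) = K / (6·20) = (1/120)·K.
e_ss = 4/(1 + K_p) = 32/9 ⇒ 1 + (1/120)·K = 1.125 ⇒ K = 15.

15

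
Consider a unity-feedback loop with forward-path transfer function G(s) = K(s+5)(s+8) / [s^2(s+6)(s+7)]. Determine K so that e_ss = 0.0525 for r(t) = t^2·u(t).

40

The open loop has two poles at the origin → type 2 system.
K_a = lim_{s→0} s^2·G(s) = K·5·8 / (6·7) = (20/21)·K.
e_ss = 2/K_a = 0.0525 ⇒ K_a = 800/21 ⇒ K = (800/21)/(20/21) = 40.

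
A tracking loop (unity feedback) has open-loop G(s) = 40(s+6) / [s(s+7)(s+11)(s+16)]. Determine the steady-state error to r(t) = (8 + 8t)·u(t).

System type = 1 (one pole at s=0). Treating each term separately:
  • 8: tracked with zero error.
  • 8t: e_ss = 8/K_v with K_v=15/77 → 616/15.
Total e_ss = 616/15.

616/15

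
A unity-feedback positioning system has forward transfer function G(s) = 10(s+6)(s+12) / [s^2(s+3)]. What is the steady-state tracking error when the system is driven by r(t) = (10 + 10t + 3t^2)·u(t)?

0.025

G(s) has two factors of s in the denominator, so the system is type 2. Taking each input component in turn:
  • 10: tracked with zero error.
  • 10t: tracked with zero error.
  • 3t^2: e_ss = 6/K_a with K_a=240 → 0.025.
Total e_ss = 0.025.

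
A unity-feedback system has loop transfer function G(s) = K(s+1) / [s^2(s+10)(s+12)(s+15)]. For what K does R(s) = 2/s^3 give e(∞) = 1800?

System type = 2 (two poles at s=0).
K_a = lim_{s→0} s^2·G(s) = K·1 / (10·12·15) = (1/1800)·K.
e_ss = 2/K_a = 1800 ⇒ K_a = 1/900 ⇒ K = (1/900)/(1/1800) = 2.

2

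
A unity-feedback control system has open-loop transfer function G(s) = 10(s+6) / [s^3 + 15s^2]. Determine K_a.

The denominator has no term below 15s^2 — 2 poles at s=0, type 2.
K_a = lim_{s→0} s^2·G(s) = 10·6 / 15 = 4.

4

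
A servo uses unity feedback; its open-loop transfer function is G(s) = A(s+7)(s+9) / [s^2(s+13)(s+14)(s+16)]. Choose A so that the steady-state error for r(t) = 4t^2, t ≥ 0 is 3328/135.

Two free integrators in G(s): this is a type 2 system.
K_a = lim_{s→0} s^2·G(s) = A·7·9 / (13·14·16) = (9/416)·A.
e_ss = 8/K_a = 3328/135 ⇒ K_a = 135/416 ⇒ A = (135/416)/(9/416) = 15.

15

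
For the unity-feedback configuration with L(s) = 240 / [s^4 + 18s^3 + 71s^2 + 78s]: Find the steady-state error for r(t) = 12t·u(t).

3.9

The denominator has no term below 78s — 1 pole at s=0, type 1.
K_v = lim_{s→0} s·L(s) = 240 / 78 = 40/13.
e_ss = 12/K_v = 12/(40/13) = 3.9.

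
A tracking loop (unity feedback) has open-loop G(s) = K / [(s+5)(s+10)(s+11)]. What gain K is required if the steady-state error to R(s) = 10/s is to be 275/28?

10

G(s) has no factors of s in the denominator, so the system is type 0.
K_p = lim_{s→0} G(s) = K / (5·10·11) = (1/550)·K.
e_ss = 10/(1 + K_p) = 275/28 ⇒ 1 + (1/550)·K = 56/55 ⇒ K = 10.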